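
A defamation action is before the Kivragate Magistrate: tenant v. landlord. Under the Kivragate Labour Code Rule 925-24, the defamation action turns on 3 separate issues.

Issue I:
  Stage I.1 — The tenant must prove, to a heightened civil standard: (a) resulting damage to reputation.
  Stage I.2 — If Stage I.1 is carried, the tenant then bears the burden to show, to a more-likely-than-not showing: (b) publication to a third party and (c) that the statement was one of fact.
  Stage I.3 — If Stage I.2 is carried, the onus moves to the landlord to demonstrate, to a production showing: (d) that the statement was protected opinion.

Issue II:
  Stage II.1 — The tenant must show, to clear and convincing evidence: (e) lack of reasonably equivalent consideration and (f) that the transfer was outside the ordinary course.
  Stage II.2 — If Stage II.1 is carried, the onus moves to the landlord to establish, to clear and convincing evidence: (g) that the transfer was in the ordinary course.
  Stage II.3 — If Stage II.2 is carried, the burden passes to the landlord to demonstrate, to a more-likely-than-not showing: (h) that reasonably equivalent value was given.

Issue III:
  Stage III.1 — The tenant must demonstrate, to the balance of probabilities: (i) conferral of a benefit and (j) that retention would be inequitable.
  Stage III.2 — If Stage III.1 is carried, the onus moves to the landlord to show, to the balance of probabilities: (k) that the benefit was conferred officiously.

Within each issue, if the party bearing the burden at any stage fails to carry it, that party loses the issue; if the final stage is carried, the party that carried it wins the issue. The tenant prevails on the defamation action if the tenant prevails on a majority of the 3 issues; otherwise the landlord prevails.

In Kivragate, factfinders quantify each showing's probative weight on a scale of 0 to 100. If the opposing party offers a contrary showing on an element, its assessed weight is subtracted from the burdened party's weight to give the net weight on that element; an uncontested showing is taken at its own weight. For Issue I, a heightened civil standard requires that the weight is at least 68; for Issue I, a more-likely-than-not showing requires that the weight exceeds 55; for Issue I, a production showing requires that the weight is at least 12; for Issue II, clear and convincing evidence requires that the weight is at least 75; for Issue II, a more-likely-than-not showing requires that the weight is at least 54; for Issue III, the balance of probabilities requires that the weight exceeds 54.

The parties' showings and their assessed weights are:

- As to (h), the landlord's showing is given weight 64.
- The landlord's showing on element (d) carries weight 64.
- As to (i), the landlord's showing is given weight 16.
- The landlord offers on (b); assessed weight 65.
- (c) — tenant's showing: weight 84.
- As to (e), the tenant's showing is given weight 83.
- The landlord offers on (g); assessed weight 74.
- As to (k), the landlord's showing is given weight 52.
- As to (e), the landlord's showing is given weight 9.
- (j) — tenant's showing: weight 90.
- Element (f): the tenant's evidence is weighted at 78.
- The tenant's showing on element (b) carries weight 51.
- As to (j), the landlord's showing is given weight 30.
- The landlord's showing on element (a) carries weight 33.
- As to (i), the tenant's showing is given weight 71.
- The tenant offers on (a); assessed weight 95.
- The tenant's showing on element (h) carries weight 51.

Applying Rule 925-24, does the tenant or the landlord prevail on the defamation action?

— Issue I —
Stage I.1 — burden on tenant; standard: a heightened civil standard (weight is at least 68).
    (a): 95 − 33 = 62 < 68 [not met]
  The tenant does not carry Stage I.1.
So the landlord prevails on this issue.
— Issue II —
Stage II.1 (tenant, clear and convincing evidence, weight is at least 75): (e) net 83−9=74 < 75 — fails; (f) 78 ≥ 75 — meets.
  Stage II.1 not carried; the tenant fails its burden.
The landlord prevails on this issue.
— Issue III —
At Stage III.1 the tenant must meet the balance of probabilities (weight exceeds 54): on (i) the weight is 71 less the opposing 16 gives net 55, which does exceed 54, so (i) meets the standard; on (j) the weight is 90 less the opposing 30 gives net 60, which does exceed 54, so (j) meets the standard.
  Stage III.1 is satisfied; the onus moves to the landlord.
At Stage III.2 the landlord must meet the balance of probabilities (weight exceeds 54): on (k) the weight is 52, ≤ 54, so (k) does not meet the standard.
  Stage III.2 not carried; the landlord fails its burden.
So the tenant prevails on this issue.
Per-issue: Issue I → landlord; Issue II → landlord; Issue III → tenant. The tenant must prevail on a majority of issues; overall, the landlord prevails.

landlord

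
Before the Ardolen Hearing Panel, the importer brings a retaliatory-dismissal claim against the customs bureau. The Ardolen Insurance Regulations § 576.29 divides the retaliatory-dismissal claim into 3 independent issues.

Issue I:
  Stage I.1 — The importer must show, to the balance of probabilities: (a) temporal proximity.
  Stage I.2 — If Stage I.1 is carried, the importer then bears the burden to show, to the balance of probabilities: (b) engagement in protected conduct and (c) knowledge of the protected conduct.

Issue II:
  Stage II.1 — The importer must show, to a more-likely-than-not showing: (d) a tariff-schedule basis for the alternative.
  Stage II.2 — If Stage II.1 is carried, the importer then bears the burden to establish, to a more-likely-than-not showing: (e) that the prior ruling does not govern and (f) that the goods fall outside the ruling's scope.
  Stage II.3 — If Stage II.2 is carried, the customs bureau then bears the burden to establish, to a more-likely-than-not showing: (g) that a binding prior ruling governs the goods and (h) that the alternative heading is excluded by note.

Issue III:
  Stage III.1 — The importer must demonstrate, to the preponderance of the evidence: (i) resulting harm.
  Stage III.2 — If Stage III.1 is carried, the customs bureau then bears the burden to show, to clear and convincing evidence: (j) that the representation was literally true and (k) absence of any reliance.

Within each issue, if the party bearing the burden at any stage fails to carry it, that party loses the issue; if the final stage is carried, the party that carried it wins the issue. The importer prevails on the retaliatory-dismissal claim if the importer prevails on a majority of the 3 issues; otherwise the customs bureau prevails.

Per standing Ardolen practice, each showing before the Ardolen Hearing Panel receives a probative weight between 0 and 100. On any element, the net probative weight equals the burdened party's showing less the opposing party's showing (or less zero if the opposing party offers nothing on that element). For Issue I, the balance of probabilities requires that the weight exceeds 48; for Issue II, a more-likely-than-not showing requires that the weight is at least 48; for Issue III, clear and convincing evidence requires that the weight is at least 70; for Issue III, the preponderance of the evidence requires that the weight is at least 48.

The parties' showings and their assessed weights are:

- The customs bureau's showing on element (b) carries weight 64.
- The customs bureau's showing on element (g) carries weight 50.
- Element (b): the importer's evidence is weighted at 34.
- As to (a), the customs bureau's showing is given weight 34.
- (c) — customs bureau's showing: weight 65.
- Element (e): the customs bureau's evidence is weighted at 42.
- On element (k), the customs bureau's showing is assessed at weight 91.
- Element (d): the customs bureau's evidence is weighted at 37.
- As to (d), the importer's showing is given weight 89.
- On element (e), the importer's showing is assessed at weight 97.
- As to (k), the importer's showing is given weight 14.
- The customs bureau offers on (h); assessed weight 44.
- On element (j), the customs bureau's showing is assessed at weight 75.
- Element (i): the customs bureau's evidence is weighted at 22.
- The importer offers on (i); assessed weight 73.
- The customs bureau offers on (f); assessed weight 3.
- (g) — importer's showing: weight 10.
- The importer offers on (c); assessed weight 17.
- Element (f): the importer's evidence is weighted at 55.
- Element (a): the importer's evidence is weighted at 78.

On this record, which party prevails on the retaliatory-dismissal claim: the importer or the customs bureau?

customs bureau

— Issue I —
At Stage I.1 the importer must meet the balance of probabilities (weight exceeds 48): on (a) the weight is 78 less the opposing 34 gives net 44, ≤ 48, so (a) does not meet the standard.
  Not every element is met, so the importer fails to carry Stage I.1.
The customs bureau prevails on this issue.
— Issue II —
At Stage II.1 the importer must meet a more-likely-than-not showing (weight is at least 48): on (d) the weight is 89 less the opposing 37 gives net 52, which does reach 48, so (d) meets the standard.
  All elements met. The importer retains the burden for Stage II.2.
At Stage II.2 the importer must meet a more-likely-than-not showing (weight is at least 48): on (e) the weight is 97 less the opposing 42 gives net 55, which does reach 48, so (e) meets the standard; on (f) the weight is 55 less the opposing 3 gives net 52, ≥ 48, so (f) meets the standard.
  Stage II.2 carried; the burden shifts to the customs bureau.
At Stage II.3 the customs bureau must meet a more-likely-than-not showing (weight is at least 48): on (g) the weight is 50 less the opposing 10 gives net 40, which does not reach 48, so (g) does not meet the standard; on (h) the weight is 44, < 48, so (h) does not meet the standard.
  Not every element is met, so the customs bureau fails to carry Stage II.3.
The importer prevails on this issue.
— Issue III —
Stage III.1 (importer, the preponderance of the evidence, weight is at least 48): (i) net 73−22=51 ≥ 48 — meets.
  Stage III.1 is satisfied; the onus moves to the customs bureau.
Stage III.2 (customs bureau, clear and convincing evidence, weight is at least 70): (j) 75 ≥ 70 — meets; (k) net 91−14=77 ≥ 70 — meets.
  Stage III.2 carried; the final stage is satisfied.
All stages carried — the customs bureau prevails on this issue.
Per-issue: Issue I → customs bureau; Issue II → importer; Issue III → customs bureau. The importer must prevail on a majority of issues; overall, the customs bureau prevails.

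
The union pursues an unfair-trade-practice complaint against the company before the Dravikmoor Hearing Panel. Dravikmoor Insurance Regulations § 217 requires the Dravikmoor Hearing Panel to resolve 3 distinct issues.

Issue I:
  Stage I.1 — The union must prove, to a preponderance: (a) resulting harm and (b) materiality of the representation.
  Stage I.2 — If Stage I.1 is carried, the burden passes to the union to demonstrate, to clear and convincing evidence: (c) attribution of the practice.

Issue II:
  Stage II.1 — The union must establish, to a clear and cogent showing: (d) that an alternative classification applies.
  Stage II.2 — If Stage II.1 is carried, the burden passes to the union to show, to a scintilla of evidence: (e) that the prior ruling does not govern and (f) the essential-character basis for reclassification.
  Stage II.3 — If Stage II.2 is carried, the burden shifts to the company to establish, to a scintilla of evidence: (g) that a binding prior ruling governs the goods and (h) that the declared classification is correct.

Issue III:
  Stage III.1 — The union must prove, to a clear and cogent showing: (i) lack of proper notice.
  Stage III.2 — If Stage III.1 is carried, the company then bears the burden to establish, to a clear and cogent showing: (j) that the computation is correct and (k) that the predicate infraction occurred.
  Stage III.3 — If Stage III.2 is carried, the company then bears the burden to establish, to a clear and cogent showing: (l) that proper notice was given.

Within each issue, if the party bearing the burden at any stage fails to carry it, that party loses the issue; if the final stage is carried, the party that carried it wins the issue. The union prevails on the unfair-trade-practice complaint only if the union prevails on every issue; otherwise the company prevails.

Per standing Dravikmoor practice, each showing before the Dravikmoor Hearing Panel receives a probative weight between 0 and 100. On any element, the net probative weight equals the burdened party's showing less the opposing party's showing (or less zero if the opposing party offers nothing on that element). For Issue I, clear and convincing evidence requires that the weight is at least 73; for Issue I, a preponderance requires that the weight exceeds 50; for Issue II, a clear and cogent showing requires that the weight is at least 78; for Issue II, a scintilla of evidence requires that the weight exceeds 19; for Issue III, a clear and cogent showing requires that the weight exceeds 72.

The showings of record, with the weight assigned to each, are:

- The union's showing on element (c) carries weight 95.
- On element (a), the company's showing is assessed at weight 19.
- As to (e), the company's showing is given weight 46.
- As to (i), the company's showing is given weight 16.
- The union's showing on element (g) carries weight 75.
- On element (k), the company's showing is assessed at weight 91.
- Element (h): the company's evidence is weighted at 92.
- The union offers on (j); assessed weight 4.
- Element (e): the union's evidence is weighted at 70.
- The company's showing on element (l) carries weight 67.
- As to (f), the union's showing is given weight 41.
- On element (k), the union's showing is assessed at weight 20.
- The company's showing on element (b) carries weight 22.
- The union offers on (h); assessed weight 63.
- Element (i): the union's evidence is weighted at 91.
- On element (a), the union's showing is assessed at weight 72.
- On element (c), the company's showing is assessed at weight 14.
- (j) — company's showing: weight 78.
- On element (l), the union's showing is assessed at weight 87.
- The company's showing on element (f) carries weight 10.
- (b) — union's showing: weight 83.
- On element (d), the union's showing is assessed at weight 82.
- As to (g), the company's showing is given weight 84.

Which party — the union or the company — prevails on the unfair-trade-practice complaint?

union

— Issue I —
Stage I.1 — burden on union; standard: a preponderance (weight exceeds 50).
    (a): 72 − 19 = 53 > 50 [met]
    (b): 83 − 22 = 61 > 50 [met]
  Stage I.1 carried; the burden remains with the union.
Stage I.2 — burden on union; standard: clear and convincing evidence (weight is at least 73).
    (c): 95 − 14 = 81 ≥ 73 [met]
  All elements met at the final stage.
Every stage carried; the union prevails on this issue.
— Issue II —
Stage II.1 — burden on union; standard: a clear and cogent showing (weight is at least 78).
    (d): 82 ≥ 78 [met]
  Stage II.1 is satisfied; the union continues to bear the burden.
Stage II.2 — burden on union; standard: a scintilla of evidence (weight exceeds 19).
    (e): 70 − 46 = 24 > 19 [met]
    (f): 41 − 10 = 31 > 19 [met]
  The union carries Stage II.2; the company now bears the burden.
Stage II.3 — burden on company; standard: a scintilla of evidence (weight exceeds 19).
    (g): 84 − 75 = 9 ≤ 19 [not met]
    (h): 92 − 63 = 29 > 19 [met]
  Stage II.3 not carried; the company fails its burden.
The union prevails on this issue.
— Issue III —
At Stage III.1 the union must meet a clear and cogent showing (weight exceeds 72): on (i) the weight is 91 less the opposing 16 gives net 75, > 72, so (i) meets the standard.
  Stage III.1 is satisfied; the onus moves to the company.
At Stage III.2 the company must meet a clear and cogent showing (weight exceeds 72): on (j) the weight is 78 less the opposing 4 gives net 74, which does exceed 72, so (j) meets the standard; on (k) the weight is 91 less the opposing 20 gives net 71, which does not exceed 72, so (k) does not meet the standard.
  Stage III.2 not carried; the company fails its burden.
So the union prevails on this issue.
Per-issue: Issue I → union; Issue II → union; Issue III → union. The union must prevail on every issue; overall, the union prevails.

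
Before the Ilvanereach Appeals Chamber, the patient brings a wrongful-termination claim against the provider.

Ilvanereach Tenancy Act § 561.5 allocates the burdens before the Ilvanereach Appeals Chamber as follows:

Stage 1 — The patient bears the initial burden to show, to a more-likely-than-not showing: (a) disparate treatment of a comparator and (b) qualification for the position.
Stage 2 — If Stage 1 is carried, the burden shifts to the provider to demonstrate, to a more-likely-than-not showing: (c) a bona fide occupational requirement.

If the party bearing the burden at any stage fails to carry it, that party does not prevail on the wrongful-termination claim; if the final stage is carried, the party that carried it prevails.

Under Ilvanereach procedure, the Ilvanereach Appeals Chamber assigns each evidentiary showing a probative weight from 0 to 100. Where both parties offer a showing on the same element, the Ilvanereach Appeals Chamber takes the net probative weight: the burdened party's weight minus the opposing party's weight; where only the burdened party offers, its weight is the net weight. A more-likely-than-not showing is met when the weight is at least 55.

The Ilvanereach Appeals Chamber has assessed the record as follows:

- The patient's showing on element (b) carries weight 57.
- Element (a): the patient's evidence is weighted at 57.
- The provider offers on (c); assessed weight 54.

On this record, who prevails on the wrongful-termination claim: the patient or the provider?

patient

Stage 1 (patient, a more-likely-than-not showing, weight is at least 55): (a) 57 ≥ 55 — meets; (b) 57 ≥ 55 — meets.
  All elements met. The burden passes to the provider.
Stage 2 (provider, a more-likely-than-not showing, weight is at least 55): (c) 54 < 55 — fails.
  Stage 2 not carried; the provider fails its burden.
The patient prevails.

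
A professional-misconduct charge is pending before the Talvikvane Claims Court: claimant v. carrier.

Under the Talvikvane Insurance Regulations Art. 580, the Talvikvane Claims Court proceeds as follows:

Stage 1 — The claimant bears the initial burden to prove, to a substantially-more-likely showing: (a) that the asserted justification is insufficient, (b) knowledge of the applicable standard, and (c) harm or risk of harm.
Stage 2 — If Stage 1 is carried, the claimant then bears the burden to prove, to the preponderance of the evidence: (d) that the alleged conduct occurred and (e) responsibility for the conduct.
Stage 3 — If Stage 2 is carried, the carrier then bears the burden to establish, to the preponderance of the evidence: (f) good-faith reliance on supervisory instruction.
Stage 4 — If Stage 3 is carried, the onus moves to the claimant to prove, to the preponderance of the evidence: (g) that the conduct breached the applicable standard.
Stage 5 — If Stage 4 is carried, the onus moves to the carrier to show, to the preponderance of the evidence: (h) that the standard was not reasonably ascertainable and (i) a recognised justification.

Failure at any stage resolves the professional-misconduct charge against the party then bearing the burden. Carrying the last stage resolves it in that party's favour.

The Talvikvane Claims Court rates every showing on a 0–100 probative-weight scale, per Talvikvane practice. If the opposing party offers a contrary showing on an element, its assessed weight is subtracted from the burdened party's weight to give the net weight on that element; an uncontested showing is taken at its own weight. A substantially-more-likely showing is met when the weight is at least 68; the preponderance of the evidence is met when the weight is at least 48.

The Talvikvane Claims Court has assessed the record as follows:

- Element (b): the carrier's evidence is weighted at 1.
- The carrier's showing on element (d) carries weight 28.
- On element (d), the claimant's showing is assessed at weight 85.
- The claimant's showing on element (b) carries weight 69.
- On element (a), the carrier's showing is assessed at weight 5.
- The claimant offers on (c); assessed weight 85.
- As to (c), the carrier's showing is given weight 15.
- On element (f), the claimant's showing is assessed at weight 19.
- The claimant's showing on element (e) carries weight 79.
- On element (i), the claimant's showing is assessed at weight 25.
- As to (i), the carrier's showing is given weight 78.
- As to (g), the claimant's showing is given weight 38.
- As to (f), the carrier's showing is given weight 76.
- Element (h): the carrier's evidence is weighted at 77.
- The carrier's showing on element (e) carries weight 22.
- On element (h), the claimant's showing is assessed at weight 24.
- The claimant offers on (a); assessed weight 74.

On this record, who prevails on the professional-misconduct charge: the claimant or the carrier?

Stage 1 (claimant, a substantially-more-likely showing, weight is at least 68): (a) net 74−5=69 ≥ 68 — meets; (b) net 69−1=68 ≥ 68 — meets; (c) net 85−15=70 ≥ 68 — meets.
  Stage 1 carried; the burden remains with the claimant.
Stage 2 (claimant, the preponderance of the evidence, weight is at least 48): (d) net 85−28=57 ≥ 48 — meets; (e) net 79−22=57 ≥ 48 — meets.
  The claimant carries Stage 2; the carrier now bears the burden.
Stage 3 (carrier, the preponderance of the evidence, weight is at least 48): (f) net 76−19=57 ≥ 48 — meets.
  All elements met. The burden passes to the claimant.
Stage 4 (claimant, the preponderance of the evidence, weight is at least 48): (g) 38 < 48 — fails.
  Stage 4 not carried; the claimant fails its burden.
So the carrier prevails.

carrier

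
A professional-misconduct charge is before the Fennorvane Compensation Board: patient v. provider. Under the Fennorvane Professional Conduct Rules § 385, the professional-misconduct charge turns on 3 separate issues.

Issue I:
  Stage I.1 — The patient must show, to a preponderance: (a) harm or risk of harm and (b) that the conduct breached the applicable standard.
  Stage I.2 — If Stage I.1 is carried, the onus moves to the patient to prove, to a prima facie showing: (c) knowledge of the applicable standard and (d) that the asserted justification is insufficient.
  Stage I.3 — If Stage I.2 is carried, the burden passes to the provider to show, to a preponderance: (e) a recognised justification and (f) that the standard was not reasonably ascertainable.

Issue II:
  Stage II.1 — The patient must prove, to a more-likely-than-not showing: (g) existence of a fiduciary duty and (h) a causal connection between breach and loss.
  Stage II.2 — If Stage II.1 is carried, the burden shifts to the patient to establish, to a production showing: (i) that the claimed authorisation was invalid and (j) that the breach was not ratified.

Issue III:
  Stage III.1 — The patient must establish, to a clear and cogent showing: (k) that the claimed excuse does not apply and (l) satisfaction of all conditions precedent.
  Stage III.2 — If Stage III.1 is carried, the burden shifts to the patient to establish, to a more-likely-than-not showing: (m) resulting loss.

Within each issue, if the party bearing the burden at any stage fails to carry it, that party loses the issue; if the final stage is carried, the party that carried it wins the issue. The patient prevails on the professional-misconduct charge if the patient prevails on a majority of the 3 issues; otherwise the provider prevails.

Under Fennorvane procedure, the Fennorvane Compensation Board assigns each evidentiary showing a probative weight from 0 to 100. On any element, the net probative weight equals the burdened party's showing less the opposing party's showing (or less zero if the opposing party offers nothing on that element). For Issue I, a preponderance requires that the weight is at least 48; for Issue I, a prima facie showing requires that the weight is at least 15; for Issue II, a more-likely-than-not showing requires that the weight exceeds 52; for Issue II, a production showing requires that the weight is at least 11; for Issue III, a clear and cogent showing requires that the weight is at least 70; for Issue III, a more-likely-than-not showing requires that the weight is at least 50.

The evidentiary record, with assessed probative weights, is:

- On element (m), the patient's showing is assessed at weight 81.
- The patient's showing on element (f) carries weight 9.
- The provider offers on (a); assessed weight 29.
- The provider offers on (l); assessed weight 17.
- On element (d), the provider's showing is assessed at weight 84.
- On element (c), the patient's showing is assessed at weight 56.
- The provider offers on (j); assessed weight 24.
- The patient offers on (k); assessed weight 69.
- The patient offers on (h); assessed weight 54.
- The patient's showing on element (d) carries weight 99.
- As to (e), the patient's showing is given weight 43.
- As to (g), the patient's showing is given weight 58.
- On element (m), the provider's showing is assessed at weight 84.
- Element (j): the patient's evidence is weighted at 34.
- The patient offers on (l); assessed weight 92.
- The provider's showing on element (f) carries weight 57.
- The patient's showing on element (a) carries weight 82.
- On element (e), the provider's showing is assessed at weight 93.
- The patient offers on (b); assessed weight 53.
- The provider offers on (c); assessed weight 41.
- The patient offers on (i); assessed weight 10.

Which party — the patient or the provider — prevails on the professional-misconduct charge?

— Issue I —
At Stage I.1 the patient must meet a preponderance (weight is at least 48): on (a) the weight is 82 less the opposing 29 gives net 53, which does reach 48, so (a) meets the standard; on (b) the weight is 53, ≥ 48, so (b) meets the standard.
  All elements met. The patient retains the burden for Stage I.2.
At Stage I.2 the patient must meet a prima facie showing (weight is at least 15): on (c) the weight is 56 less the opposing 41 gives net 15, ≥ 15, so (c) meets the standard; on (d) the weight is 99 less the opposing 84 gives net 15, ≥ 15, so (d) meets the standard.
  Stage I.2 carried; the burden shifts to the provider.
At Stage I.3 the provider must meet a preponderance (weight is at least 48): on (e) the weight is 93 less the opposing 43 gives net 50, ≥ 48, so (e) meets the standard; on (f) the weight is 57 less the opposing 9 gives net 48, which does reach 48, so (f) meets the standard.
  Stage I.3 carried; the final stage is satisfied.
All stages carried — the provider prevails on this issue.
— Issue II —
Stage II.1 (patient, a more-likely-than-not showing, weight exceeds 52): (g) 58 > 52 — meets; (h) 54 > 52 — meets.
  Stage II.1 carried; the burden remains with the patient.
Stage II.2 (patient, a production showing, weight is at least 11): (i) 10 < 11 — fails; (j) net 34−24=10 < 11 — fails.
  The patient does not carry Stage II.2.
The analysis ends at Stage II.2; the provider prevails on this issue.
— Issue III —
Stage III.1 (patient, a clear and cogent showing, weight is at least 70): (k) 69 < 70 — fails; (l) net 92−17=75 ≥ 70 — meets.
  Not every element is met, so the patient fails to carry Stage III.1.
The analysis ends at Stage III.1; the provider prevails on this issue.
Per-issue: Issue I → provider; Issue II → provider; Issue III → provider. The patient must prevail on a majority of issues; overall, the provider prevails.

provider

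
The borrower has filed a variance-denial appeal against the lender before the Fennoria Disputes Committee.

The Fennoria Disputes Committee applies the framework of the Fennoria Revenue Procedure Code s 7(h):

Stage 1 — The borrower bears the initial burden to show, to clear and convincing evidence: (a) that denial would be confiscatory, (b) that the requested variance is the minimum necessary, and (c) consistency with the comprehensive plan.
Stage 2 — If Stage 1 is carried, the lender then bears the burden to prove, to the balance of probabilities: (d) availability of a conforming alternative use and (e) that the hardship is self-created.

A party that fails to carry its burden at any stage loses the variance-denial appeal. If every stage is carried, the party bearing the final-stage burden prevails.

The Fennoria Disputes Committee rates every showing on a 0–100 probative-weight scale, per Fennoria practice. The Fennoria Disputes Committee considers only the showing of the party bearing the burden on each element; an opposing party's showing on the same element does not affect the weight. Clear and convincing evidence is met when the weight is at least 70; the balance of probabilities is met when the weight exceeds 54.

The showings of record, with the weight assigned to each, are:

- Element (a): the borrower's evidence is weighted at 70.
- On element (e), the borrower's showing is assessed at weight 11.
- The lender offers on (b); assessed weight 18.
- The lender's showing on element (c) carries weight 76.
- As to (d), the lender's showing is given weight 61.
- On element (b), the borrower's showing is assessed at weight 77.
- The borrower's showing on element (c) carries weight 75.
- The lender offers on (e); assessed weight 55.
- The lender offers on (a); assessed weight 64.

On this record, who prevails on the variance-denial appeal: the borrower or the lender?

At Stage 1 the borrower must meet clear and convincing evidence (weight is at least 70): on (a) the weight is 70 (the lender's 64 is given no effect), ≥ 70, so (a) meets the standard; on (b) the weight is 77 (the lender's 18 is given no effect), ≥ 70, so (b) meets the standard; on (c) the weight is 75 (the lender's 76 is given no effect), which does reach 70, so (c) meets the standard.
  Stage 1 is satisfied; the onus moves to the lender.
At Stage 2 the lender must meet the balance of probabilities (weight exceeds 54): on (d) the weight is 61, which does exceed 54, so (d) meets the standard; on (e) the weight is 55 (the borrower's 11 is given no effect), > 54, so (e) meets the standard.
  All elements met at the final stage.
All stages carried — the lender prevails.

lender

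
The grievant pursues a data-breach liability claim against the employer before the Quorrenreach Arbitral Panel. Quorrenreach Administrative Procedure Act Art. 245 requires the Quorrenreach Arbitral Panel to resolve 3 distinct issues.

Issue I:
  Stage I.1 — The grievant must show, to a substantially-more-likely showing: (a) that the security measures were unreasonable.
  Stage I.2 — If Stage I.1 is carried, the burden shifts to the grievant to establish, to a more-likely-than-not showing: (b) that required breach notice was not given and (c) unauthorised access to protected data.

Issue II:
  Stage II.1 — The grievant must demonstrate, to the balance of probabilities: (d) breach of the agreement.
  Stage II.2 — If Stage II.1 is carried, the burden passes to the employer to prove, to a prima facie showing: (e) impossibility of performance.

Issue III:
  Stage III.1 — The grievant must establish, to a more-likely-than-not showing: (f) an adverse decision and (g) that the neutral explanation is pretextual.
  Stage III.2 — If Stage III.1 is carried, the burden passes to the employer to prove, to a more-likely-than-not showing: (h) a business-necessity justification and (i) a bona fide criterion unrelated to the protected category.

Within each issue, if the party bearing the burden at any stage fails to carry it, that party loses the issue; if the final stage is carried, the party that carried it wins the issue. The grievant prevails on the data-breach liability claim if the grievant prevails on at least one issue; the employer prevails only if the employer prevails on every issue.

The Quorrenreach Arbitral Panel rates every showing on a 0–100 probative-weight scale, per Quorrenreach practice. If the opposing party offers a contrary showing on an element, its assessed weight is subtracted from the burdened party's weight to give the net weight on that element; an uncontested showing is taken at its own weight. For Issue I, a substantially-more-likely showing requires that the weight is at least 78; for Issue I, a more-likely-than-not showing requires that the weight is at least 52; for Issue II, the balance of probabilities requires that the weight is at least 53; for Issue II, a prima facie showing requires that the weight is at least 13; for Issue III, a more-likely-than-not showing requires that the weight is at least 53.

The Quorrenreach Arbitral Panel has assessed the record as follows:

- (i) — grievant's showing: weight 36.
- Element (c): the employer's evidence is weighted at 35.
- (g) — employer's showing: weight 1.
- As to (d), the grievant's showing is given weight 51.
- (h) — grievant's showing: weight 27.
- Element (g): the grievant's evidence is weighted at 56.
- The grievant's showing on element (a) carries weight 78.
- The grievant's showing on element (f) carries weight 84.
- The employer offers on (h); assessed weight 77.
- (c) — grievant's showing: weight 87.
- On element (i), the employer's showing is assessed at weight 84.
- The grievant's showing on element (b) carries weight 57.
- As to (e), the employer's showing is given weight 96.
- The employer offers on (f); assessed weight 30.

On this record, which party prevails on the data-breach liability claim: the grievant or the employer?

grievant

— Issue I —
Stage I.1 (grievant, a substantially-more-likely showing, weight is at least 78): (a) 78 ≥ 78 — meets.
  All elements met. The grievant retains the burden for Stage I.2.
Stage I.2 (grievant, a more-likely-than-not showing, weight is at least 52): (b) 57 ≥ 52 — meets; (c) net 87−35=52 ≥ 52 — meets.
  The grievant carries the last stage.
All stages carried — the grievant prevails on this issue.
— Issue II —
Stage II.1 (grievant, the balance of probabilities, weight is at least 53): (d) 51 < 53 — fails.
  Not every element is met, so the grievant fails to carry Stage II.1.
The analysis ends at Stage II.1; the employer prevails on this issue.
— Issue III —
Stage III.1 (grievant, a more-likely-than-not showing, weight is at least 53): (f) net 84−30=54 ≥ 53 — meets; (g) net 56−1=55 ≥ 53 — meets.
  The grievant carries Stage III.1; the employer now bears the burden.
Stage III.2 (employer, a more-likely-than-not showing, weight is at least 53): (h) net 77−27=50 < 53 — fails; (i) net 84−36=48 < 53 — fails.
  The employer does not carry Stage III.2.
The grievant prevails on this issue.
Per-issue: Issue I → grievant; Issue II → employer; Issue III → grievant. The grievant must prevail on at least one issue; overall, the grievant prevails.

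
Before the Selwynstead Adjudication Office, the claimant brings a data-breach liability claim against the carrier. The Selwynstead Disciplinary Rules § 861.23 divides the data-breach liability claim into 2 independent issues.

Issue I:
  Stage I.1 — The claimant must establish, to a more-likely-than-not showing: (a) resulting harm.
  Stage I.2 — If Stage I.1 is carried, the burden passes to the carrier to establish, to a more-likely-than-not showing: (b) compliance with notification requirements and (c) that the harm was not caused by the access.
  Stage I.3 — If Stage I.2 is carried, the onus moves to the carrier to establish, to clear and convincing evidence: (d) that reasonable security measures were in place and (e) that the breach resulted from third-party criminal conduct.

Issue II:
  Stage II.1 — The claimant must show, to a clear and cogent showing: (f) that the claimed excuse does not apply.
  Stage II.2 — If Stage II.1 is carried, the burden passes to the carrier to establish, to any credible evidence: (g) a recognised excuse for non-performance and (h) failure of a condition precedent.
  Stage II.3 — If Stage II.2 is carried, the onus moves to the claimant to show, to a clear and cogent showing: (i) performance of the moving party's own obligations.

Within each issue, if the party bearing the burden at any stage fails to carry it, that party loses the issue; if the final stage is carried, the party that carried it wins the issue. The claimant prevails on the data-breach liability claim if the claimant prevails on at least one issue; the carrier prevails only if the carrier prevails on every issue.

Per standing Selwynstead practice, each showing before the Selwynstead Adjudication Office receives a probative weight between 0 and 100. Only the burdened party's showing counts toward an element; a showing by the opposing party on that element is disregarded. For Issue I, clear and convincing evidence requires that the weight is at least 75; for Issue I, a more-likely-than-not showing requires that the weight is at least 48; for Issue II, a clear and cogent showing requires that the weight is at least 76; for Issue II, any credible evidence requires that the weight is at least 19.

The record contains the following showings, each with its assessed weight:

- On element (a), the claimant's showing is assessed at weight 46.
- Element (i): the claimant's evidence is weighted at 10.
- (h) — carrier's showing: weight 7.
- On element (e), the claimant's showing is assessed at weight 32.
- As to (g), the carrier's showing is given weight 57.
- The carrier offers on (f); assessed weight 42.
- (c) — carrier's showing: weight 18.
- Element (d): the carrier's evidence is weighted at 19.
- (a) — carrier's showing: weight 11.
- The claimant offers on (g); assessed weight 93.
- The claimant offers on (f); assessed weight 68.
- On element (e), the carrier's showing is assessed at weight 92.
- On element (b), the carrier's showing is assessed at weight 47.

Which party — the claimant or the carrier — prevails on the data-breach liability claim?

— Issue I —
Stage I.1 — burden on claimant; standard: a more-likely-than-not showing (weight is at least 48).
    (a): 46 (carrier's 11 disregarded) < 48 [not met]
  The claimant does not carry Stage I.1.
The carrier prevails on this issue.
— Issue II —
At Stage II.1 the claimant must meet a clear and cogent showing (weight is at least 76): on (f) the weight is 68 (the carrier's 42 is given no effect), < 76, so (f) does not meet the standard.
  Stage II.1 not carried; the claimant fails its burden.
The analysis ends at Stage II.1; the carrier prevails on this issue.
Per-issue: Issue I → carrier; Issue II → carrier. The claimant must prevail on at least one issue; overall, the carrier prevails.

carrier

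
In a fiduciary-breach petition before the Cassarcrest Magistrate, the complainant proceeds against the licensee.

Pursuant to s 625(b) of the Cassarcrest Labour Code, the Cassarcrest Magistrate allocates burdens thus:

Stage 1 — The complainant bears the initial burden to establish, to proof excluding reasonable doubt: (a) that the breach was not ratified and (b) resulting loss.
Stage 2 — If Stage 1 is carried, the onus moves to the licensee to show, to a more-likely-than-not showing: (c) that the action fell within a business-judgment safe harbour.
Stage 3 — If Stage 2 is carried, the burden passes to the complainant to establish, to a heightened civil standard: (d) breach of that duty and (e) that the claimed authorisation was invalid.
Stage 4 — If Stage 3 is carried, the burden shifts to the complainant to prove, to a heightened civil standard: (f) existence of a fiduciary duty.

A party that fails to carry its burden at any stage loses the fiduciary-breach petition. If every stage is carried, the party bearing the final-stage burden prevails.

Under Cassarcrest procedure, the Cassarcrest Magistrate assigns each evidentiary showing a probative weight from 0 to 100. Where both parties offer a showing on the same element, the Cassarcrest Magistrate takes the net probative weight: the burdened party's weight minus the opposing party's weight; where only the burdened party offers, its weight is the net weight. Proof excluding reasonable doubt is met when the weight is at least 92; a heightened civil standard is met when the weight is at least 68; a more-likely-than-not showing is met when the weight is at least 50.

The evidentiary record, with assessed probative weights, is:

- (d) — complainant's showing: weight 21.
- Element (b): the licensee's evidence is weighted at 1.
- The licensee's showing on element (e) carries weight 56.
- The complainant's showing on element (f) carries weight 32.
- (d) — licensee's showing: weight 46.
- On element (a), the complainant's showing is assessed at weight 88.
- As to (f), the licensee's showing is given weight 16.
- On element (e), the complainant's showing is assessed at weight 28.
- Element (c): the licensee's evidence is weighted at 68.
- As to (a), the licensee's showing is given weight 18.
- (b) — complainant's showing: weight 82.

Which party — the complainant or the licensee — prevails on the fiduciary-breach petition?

Stage 1 (complainant, proof excluding reasonable doubt, weight is at least 92): (a) net 88−18=70 < 92 — fails; (b) net 82−1=81 < 92 — fails.
  Not every element is met, so the complainant fails to carry Stage 1.
The analysis ends at Stage 1; the licensee prevails.

licensee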